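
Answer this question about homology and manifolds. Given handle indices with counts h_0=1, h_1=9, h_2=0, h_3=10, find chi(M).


Handles of index k contribute (-1)^k to chi (same as CW cells).
chi = (1) + (-9) + (0) + (-10) = -18

-18


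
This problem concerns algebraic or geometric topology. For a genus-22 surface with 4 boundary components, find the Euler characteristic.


For a compact orientable surface with genus g and b boundary components: chi = 2 - 2g - b.
chi = 2 - 2*22 - 4 = 2 - 44 - 4 = -46

-46


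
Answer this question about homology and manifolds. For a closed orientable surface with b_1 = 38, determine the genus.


For a closed orientable surface: b_1 = 2g.
38 = 2g
g = 38 / 2 = 19

19


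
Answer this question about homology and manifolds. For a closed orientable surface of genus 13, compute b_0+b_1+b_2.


For Sigma_13: b_0 = 1, b_1 = 2g = 26, b_2 = 1.
Total = 1 + 26 + 1 = 28

28


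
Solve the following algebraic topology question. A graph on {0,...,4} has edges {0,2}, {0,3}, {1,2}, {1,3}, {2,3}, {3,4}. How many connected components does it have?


Run DFS/union-find over 5 vertices.
V = 5, E = 6.
Number of components = 1

1


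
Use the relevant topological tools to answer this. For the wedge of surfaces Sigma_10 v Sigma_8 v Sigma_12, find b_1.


For a wedge X v Y: reduced H_k(X v Y) = H_k(X) + H_k(Y).
Each Sigma_g contributes b_1 = 2g.
b_1 = 20 + 16 + 24 = 60

60


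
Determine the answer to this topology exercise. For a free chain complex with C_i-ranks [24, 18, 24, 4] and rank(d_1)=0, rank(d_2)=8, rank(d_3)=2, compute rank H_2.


rank H_k = rank(ker d_k) - rank(im d_{k+1}).
rank(ker d_2) = rank(C_2) - rank(d_2) = 24 - 8 = 16.
rank(im d_{2+1}) = 2.
rank H_2 = 16 - 2 = 14

14


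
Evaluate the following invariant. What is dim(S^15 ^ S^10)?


S^m ^ S^n = S^{m+n}.
k = 15 + 10 = 25

25


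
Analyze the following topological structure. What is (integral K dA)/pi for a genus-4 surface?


Gauss-Bonnet: integral K dA = 2*pi*chi(M).
chi(Sigma_4) = 2 - 2*4 = -6.
(integral K dA)/pi = 2*chi = 2*(-6) = -12

-12


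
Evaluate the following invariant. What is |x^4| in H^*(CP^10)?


|x| = 2 in H^*(CP^n).
|x^4| = 4 * |x| = 4 * 2 = 8

8


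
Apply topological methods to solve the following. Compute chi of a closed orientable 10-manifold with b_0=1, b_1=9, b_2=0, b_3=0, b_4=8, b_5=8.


By Poincare duality b_k = b_{10-k}, so full Betti numbers: b_0=1, b_1=9, b_2=0, b_3=0, b_4=8, b_5=8, b_6=8, b_7=0, b_8=0, b_9=9, b_10=1.
chi = sum (-1)^k b_k = -8

-8


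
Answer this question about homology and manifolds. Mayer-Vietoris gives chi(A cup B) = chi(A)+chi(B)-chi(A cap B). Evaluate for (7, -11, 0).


chi(A cup B) = chi(A) + chi(B) - chi(A cap B)
= 7 + (-11) - (0)
= -4

-4


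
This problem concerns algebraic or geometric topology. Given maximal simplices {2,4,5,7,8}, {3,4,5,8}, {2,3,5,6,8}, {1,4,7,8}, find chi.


Enumerate all faces; f-vector: f_0=8, f_1=21, f_2=24, f_3=12, f_4=2.
chi = sum (-1)^k f_k = 1

1


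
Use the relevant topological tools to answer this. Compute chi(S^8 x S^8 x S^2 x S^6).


chi is multiplicative: chi(X x Y) = chi(X) chi(Y).
Each even-dim sphere has chi = 2. There are 4 factors.
chi = 2^4 = 16

16


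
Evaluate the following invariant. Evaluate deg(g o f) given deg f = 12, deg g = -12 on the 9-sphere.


Degree is multiplicative under composition: deg(g o f) = deg(g) * deg(f).
= -12 * 12 = -144

-144


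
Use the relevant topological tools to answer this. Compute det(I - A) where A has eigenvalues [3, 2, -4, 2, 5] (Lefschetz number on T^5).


For a torus self-map: L(f) = det(I - A) where A acts on H_1.
L(f) = (1-3) * (1-2) * (1--4) * (1-2) * (1-5) = -2 * -1 * 5 * -1 * -4 = 40

40


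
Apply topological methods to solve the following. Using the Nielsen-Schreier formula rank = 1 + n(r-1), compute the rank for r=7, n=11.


Nielsen-Schreier: an index-n subgroup of F_r is free of rank 1 + n(r-1).
Equivalently: chi(cover) = n*chi(base); chi(vee_r S^1) = 1 - 7 = -6.
chi(E) = 11*(-6) = -66; rank = 1 - chi(E) = 1 - (-66) = 67.
rank = 1 + 11*(7-1) = 1 + 66 = 67

67


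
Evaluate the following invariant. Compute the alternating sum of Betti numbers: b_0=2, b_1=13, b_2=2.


chi = sum_k (-1)^k b_k.
= (2) + (-13) + (2)
= -9

-9


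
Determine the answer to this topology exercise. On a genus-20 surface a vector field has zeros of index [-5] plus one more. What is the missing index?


Poincare-Hopf: sum of indices = chi(M).
chi(Sigma_20) = 2 - 2*20 = -38.
Sum of known indices = -5.
x = chi - (sum known) = -38 - (-5) = -33

-33


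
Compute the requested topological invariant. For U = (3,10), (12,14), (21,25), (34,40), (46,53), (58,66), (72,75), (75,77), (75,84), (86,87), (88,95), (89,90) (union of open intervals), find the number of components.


Sort and merge overlapping open intervals.
Merged: (3,10), (12,14), (21,25), (34,40), (46,53), (58,66), (72,75), (75,84), (86,87), (88,95).
Number of components = 10

10


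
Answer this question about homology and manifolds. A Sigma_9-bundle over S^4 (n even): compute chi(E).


chi(S^4) = 2 (n even), chi(Sigma_9) = 2 - 2*9 = -16.
chi(E) = 2 * (-16) = -32

-32


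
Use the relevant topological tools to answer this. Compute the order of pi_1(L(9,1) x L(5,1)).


pi_1(X x Y) = pi_1(X) x pi_1(Y).
pi_1(L(9,1)) = Z/9, pi_1(L(5,1)) = Z/5.
|Z/9 x Z/5| = 9 * 5 = 45

45


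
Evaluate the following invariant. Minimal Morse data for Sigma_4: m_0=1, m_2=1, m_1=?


A perfect Morse function has m_k = b_k.
For Sigma_4: b_0=1, b_1=2g=8, b_2=1.
Saddles m_1 = 2g = 8

8


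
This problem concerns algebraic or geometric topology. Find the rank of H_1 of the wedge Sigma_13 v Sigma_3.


For a wedge: H_1(A v B) = H_1(A) + H_1(B).
b_1(Sigma_13) = 26, b_1(Sigma_3) = 6.
b_1 = 26 + 6 = 32

32


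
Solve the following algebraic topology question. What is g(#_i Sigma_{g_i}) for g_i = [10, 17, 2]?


Genus is additive under connected sum of orientable surfaces.
g = 10 + 17 + 2 = 29

29


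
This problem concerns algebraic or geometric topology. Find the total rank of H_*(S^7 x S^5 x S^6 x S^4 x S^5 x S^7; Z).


Total Betti number is multiplicative under products.
Each S^d (d>=1) has total Betti number 2.
There are 6 sphere factors.
Total = 2^6 = 64

64


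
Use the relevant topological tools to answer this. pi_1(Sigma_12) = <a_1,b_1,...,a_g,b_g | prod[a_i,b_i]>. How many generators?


Standard presentation: pi_1(Sigma_g) = <a_1,b_1,...,a_g,b_g | [a_1,b_1]...[a_g,b_g] = 1>.
Number of generators = 2g = 2*12 = 24

24


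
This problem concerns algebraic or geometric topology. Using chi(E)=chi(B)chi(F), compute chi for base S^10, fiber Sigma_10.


chi(S^10) = 2 (n even), chi(Sigma_10) = 2 - 2*10 = -18.
chi(E) = 2 * (-18) = -36

-36


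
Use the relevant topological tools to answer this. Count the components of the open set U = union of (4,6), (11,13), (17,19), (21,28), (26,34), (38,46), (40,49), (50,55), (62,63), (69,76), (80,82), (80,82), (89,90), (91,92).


Sort and merge overlapping open intervals.
Merged: (4,6), (11,13), (17,19), (21,34), (38,49), (50,55), (62,63), (69,76), (80,82), (89,90), (91,92).
Number of components = 11

11


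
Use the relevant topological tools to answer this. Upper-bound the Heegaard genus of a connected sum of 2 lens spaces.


Heegaard genus satisfies g(A#B) <= g(A) + g(B).
Each lens space has g = 1.
Upper bound: 2 * 1 = 2

2


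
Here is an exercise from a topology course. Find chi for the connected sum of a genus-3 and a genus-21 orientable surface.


chi(Sigma_3) = 2 - 2*3 = -4
chi(Sigma_21) = 2 - 2*21 = -40
For surfaces: chi(A#B) = chi(A) + chi(B) - 2.
chi = -4 + -40 - 2 = -46

-46


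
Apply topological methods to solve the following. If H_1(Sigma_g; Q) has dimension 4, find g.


For a closed orientable surface: b_1 = 2g.
4 = 2g
g = 4 / 2 = 2

2


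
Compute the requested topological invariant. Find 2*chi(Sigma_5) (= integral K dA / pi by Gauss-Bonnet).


Gauss-Bonnet: integral K dA = 2*pi*chi(M).
chi(Sigma_5) = 2 - 2*5 = -8.
(integral K dA)/pi = 2*chi = 2*(-8) = -16

-16


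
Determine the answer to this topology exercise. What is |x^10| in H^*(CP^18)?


|x| = 2 in H^*(CP^n).
|x^10| = 10 * |x| = 10 * 2 = 20

20


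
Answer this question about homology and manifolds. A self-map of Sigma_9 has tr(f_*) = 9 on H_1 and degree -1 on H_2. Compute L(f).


L(f) = tr(f_0*) - tr(f_1*) + tr(f_2*).
= 1 - (9) + (-1)
= -9

-9


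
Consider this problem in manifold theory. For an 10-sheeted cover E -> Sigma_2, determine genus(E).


For an n-sheeted cover: chi(E) = n * chi(B).
chi(Sigma_2) = 2 - 2*2 = -2.
chi(E) = 10 * (-2) = -20.
genus(E) = (2 - chi(E))/2 = (2 - (-20))/2 = 22/2 = 11

11


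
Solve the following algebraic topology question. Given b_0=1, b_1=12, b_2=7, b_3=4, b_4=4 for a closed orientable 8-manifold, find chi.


By Poincare duality b_k = b_{8-k}, so full Betti numbers: b_0=1, b_1=12, b_2=7, b_3=4, b_4=4, b_5=4, b_6=7, b_7=12, b_8=1.
chi = sum (-1)^k b_k = -12

-12


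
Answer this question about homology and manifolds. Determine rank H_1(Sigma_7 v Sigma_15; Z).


For a wedge: H_1(A v B) = H_1(A) + H_1(B).
b_1(Sigma_7) = 14, b_1(Sigma_15) = 30.
b_1 = 14 + 30 = 44

44


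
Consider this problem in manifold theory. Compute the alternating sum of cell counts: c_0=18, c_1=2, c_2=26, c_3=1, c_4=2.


chi = sum_k (-1)^k c_k.
= (-1)^0*18 + (-1)^1*2 + (-1)^2*26 + (-1)^3*1 + (-1)^4*2
= (18) + (-2) + (26) + (-1) + (2)
= 43

43


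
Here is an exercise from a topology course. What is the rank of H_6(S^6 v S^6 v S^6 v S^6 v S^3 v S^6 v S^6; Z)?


For a wedge of spheres, H_k (k>0) is free on one generator per sphere of dimension k.
Spheres of dimension 6: count = 6.
b_6 = 6

6


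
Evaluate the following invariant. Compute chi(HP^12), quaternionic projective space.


HP^12 has one cell in each dimension 0, 4, ..., 4*12 (12+1 cells, all even-dim).
chi = 12 + 1 = 13

13


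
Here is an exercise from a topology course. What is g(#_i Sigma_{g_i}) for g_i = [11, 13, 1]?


Genus is additive under connected sum of orientable surfaces.
g = 11 + 13 + 1 = 25

25


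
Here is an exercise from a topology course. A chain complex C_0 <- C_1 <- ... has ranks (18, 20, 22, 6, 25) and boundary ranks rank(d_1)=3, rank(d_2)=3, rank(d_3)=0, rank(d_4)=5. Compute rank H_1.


rank H_k = rank(ker d_k) - rank(im d_{k+1}).
rank(ker d_1) = rank(C_1) - rank(d_1) = 20 - 3 = 17.
rank(im d_{1+1}) = 3.
rank H_1 = 17 - 3 = 14

14


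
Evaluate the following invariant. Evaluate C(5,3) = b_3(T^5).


By the Kunneth formula, b_k(T^n) = C(n,k).
b_3(T^5) = C(5,3).
C(5,3) = 5!/(3!*2!) = 10

10


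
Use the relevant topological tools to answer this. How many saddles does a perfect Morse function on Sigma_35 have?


A perfect Morse function has m_k = b_k.
For Sigma_35: b_0=1, b_1=2g=70, b_2=1.
Saddles m_1 = 2g = 70

70


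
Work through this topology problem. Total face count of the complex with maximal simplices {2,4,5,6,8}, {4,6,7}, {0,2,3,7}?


Each maximal simplex on m vertices has 2^m - 1 nonempty faces.
Take the union (dedupe shared faces).
Total distinct faces = 48

48


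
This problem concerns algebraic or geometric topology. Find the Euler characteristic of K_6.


K_6: V = 6, E = C(6,2) = 15.
chi = V - E = 6 - 15 = -9

-9


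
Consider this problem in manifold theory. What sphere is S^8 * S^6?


Join of spheres: S^m * S^n = S^{m+n+1}.
dim = 8 + 6 + 1 = 15

15


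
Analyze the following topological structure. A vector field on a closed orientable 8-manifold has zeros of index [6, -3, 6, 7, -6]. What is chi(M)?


Poincare-Hopf: chi(M) = sum of indices of zeros.
chi = (6) + (-3) + (6) + (7) + (-6) = 10

10


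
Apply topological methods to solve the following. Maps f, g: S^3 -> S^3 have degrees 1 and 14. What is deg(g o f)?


Degree is multiplicative under composition: deg(g o f) = deg(g) * deg(f).
= 14 * 1 = 14

14


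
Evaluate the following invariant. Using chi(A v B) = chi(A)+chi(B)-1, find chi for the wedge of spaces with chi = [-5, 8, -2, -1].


chi(A v B) = chi(A) + chi(B) - 1 (one point identified).
For 4 spaces: chi = (sum chi_i) - (4 - 1).
sum = 0; chi = 0 - 3 = -3

-3


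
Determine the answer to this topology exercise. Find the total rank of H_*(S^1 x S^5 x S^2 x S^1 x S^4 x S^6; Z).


Total Betti number is multiplicative under products.
Each S^d (d>=1) has total Betti number 2.
There are 6 sphere factors.
Total = 2^6 = 64

64


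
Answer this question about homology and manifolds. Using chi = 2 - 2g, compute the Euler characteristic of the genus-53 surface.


For a closed orientable surface of genus g: chi = 2 - 2g.
Here g = 53.
chi = 2 - 2*53 = 2 - 106 = -104

-104


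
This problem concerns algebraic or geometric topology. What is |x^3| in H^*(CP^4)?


|x| = 2 in H^*(CP^n).
|x^3| = 3 * |x| = 3 * 2 = 6

6


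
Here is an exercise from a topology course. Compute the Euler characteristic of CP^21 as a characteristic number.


For any closed oriented manifold, <e(TM),[M]> = chi(M).
chi(CP^21) = 21+1 = 22

22


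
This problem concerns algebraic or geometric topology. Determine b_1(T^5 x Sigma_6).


pi_1(A x B) = pi_1(A) x pi_1(B); rank of abelianization = b_1.
b_1(T^5) = 5, b_1(Sigma_6) = 2*6 = 12.
b_1(product) = 5 + 12 = 17

17


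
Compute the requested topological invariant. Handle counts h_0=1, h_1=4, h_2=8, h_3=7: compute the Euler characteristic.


Handles of index k contribute (-1)^k to chi (same as CW cells).
chi = (1) + (-4) + (8) + (-7) = -2

-2


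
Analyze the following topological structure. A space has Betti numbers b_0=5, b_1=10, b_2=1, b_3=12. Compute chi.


chi = sum_k (-1)^k b_k.
= (5) + (-10) + (1) + (-12)
= -16

-16


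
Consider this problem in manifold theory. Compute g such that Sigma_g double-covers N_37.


chi(N_37) = 2 - 37 = -35.
Double cover: chi(Sigma_g) = 2 * chi(N_37) = 2*(-35) = -70.
2 - 2g = -70, so g = (2 - (-70))/2 = 72/2 = 36

36


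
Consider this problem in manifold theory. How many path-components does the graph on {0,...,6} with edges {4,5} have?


Run DFS/union-find over 7 vertices.
V = 7, E = 1.
Number of components = 6

6


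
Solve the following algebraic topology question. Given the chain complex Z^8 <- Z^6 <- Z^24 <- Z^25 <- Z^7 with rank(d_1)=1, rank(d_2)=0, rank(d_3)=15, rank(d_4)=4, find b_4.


rank H_k = rank(ker d_k) - rank(im d_{k+1}).
rank(ker d_4) = rank(C_4) - rank(d_4) = 7 - 4 = 3.
rank(im d_{4+1}) = 0.
rank H_4 = 3 - 0 = 3

3


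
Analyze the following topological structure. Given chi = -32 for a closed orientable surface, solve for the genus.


chi = 2 - 2g for closed orientable surfaces.
-32 = 2 - 2g
2g = 2 - (-32) = 34
g = 17

17


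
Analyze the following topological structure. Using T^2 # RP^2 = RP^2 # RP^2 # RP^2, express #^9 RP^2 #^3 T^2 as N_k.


Since a >= 1, the sum is non-orientable; each T^2 can be replaced by RP^2 # RP^2 (since T^2#RP^2 = 3RP^2).
Total crosscaps k = 9 + 2*3 = 15.
Check via chi: chi = 9*1 + 3*0 - (9+3-1)*2 = -13 = 2 - k = -13. Consistent.

15


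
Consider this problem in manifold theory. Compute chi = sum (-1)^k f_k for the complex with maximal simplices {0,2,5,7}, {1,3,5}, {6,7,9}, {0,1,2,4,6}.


Enumerate all faces; f-vector: f_0=9, f_1=21, f_2=16, f_3=6, f_4=1.
chi = sum (-1)^k f_k = -1

-1


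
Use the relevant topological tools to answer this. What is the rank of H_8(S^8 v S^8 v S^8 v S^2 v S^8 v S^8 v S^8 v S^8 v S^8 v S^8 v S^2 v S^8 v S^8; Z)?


For a wedge of spheres, H_k (k>0) is free on one generator per sphere of dimension k.
Spheres of dimension 8: count = 11.
b_8 = 11

11


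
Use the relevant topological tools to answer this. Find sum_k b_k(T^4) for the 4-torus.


b_k(T^4) = C(4,k), so the sum over k is sum_k C(4,k) = 2^4.
Total = 2^4 = 16

16


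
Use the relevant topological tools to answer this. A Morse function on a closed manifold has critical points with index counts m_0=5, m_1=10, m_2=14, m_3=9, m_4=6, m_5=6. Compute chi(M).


Morse theory: chi(M) = sum_k (-1)^k m_k where m_k = #(index-k critical points).
= (5) + (-10) + (14) + (-9) + (6) + (-6) = 0

0


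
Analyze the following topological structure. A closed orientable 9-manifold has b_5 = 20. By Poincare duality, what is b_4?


Poincare duality for closed orientable n-manifolds: b_k = b_{n-k}.
Here n = 9, so b_4 = b_5 = 20

20


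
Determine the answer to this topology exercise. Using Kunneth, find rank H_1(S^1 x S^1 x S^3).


Each S^d has Poincare polynomial 1 + t^d.
The product S^1 x S^1 x S^3 has Poincare polynomial prod(1+t^d_i).
Expanding: b_0=1, b_1=2, b_2=1, b_3=1, b_4=2, b_5=1.
b_1 = 2

2


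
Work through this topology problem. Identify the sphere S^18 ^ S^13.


S^m ^ S^n = S^{m+n}.
k = 18 + 13 = 31

31


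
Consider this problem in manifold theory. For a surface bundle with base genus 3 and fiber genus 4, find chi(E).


For a fiber bundle F -> E -> B (with CW structure): chi(E) = chi(B) * chi(F).
chi(Sigma_3) = -4, chi(Sigma_4) = -6.
chi(E) = (-4) * (-6) = 24

24


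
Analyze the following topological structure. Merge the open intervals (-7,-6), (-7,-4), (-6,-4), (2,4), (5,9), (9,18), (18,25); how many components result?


Sort and merge overlapping open intervals.
Merged: (-7,-4), (2,4), (5,9), (9,18), (18,25).
Number of components = 5

5


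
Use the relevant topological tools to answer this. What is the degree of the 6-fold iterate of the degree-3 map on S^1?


deg(f) = 3. Degree is multiplicative: deg(f^6) = (deg f)^6.
deg(f^6) = (3)^6 = 729

729


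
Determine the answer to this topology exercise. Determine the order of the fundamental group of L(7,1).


pi_1(L(p,q)) = Z/pZ for any q coprime to p.
|pi_1(L(7,1))| = 7

7


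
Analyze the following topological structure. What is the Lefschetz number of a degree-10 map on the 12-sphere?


On S^12: L(f) = tr(f_0*) + (-1)^12 tr(f_12*) = 1 + (-1)^12 * deg(f).
L(f) = 1 + (-1)^12 * 10 = 1 + 10 = 11

11


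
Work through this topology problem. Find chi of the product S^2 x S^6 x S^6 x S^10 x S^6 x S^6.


chi is multiplicative: chi(X x Y) = chi(X) chi(Y).
Each even-dim sphere has chi = 2. There are 6 factors.
chi = 2^6 = 64

64


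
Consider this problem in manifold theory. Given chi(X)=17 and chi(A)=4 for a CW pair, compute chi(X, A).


Relative Euler characteristic: chi(X, A) = chi(X) - chi(A).
= 17 - (4) = 13

13


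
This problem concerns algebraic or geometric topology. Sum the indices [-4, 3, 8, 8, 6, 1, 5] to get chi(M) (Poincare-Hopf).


Poincare-Hopf: chi(M) = sum of indices of zeros.
chi = (-4) + (3) + (8) + (8) + (6) + (1) + (5) = 27

27


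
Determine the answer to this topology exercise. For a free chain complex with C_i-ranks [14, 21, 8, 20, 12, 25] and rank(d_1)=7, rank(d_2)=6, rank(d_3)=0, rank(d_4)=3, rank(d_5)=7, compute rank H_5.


rank H_k = rank(ker d_k) - rank(im d_{k+1}).
rank(ker d_5) = rank(C_5) - rank(d_5) = 25 - 7 = 18.
rank(im d_{5+1}) = 0.
rank H_5 = 18 - 0 = 18

18


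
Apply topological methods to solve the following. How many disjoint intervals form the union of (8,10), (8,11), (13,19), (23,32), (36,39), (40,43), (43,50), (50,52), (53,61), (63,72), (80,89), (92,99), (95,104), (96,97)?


Sort and merge overlapping open intervals.
Merged: (8,11), (13,19), (23,32), (36,39), (40,43), (43,50), (50,52), (53,61), (63,72), (80,89), (92,104).
Number of components = 11

11


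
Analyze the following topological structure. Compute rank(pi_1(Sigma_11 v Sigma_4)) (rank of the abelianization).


For a wedge: H_1(A v B) = H_1(A) + H_1(B).
b_1(Sigma_11) = 22, b_1(Sigma_4) = 8.
b_1 = 22 + 8 = 30

30


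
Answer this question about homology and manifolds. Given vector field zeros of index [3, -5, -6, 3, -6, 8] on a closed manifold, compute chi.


Poincare-Hopf: chi(M) = sum of indices of zeros.
chi = (3) + (-5) + (-6) + (3) + (-6) + (8) = -3

-3


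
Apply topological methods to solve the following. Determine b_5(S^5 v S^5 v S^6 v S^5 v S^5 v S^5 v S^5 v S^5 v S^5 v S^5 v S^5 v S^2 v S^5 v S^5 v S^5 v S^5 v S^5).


For a wedge of spheres, H_k (k>0) is free on one generator per sphere of dimension k.
Spheres of dimension 5: count = 15.
b_5 = 15

15


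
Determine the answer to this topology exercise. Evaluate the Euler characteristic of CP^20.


CP^20 has one cell in each even dimension 0, 2, ..., 2*20 (20+1 cells total).
All cells are even-dimensional, so chi = number of cells.
chi = 20 + 1 = 21

21


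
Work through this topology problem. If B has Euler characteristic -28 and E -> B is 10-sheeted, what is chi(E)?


For a finite covering: chi(E) = (number of sheets) * chi(B).
chi(E) = 10 * (-28) = -280

-280


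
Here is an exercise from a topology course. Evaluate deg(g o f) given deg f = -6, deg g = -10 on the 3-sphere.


Degree is multiplicative under composition: deg(g o f) = deg(g) * deg(f).
= -10 * -6 = 60

60


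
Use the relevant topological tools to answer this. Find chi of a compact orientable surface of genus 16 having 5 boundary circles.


For a compact orientable surface with genus g and b boundary components: chi = 2 - 2g - b.
chi = 2 - 2*16 - 5 = 2 - 32 - 5 = -35

-35


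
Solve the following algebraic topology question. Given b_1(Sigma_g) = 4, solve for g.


For a closed orientable surface: b_1 = 2g.
4 = 2g
g = 4 / 2 = 2

2


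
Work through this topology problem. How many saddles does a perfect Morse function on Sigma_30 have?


A perfect Morse function has m_k = b_k.
For Sigma_30: b_0=1, b_1=2g=60, b_2=1.
Saddles m_1 = 2g = 60

60


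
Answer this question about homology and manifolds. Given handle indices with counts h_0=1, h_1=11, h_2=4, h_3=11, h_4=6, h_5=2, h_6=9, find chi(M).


Handles of index k contribute (-1)^k to chi (same as CW cells).
chi = (1) + (-11) + (4) + (-11) + (6) + (-2) + (9) = -4

-4


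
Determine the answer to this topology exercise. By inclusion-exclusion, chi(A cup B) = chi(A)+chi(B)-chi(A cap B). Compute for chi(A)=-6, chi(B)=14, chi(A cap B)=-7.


chi(A cup B) = chi(A) + chi(B) - chi(A cap B)
= -6 + (14) - (-7)
= 15

15


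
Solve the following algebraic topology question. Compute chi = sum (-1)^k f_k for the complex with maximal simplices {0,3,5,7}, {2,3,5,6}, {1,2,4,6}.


Enumerate all faces; f-vector: f_0=8, f_1=16, f_2=12, f_3=3.
chi = sum (-1)^k f_k = 1

1


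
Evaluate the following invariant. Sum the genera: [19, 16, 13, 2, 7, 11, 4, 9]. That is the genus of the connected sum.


Genus is additive under connected sum of orientable surfaces.
g = 19 + 16 + 13 + 2 + 7 + 11 + 4 + 9 = 81

81


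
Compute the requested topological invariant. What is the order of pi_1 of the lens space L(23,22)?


pi_1(L(p,q)) = Z/pZ for any q coprime to p.
|pi_1(L(23,22))| = 23

23


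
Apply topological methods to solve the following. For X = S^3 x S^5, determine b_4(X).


Each S^d has Poincare polynomial 1 + t^d.
The product S^3 x S^5 has Poincare polynomial prod(1+t^d_i).
Expanding: b_0=1, b_3=1, b_5=1, b_8=1.
b_4 = 0

0


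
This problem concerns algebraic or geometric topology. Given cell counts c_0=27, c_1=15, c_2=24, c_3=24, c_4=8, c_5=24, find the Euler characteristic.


chi = sum_k (-1)^k c_k.
= (-1)^0*27 + (-1)^1*15 + (-1)^2*24 + (-1)^3*24 + (-1)^4*8 + (-1)^5*24
= (27) + (-15) + (24) + (-24) + (8) + (-24)
= -4

-4


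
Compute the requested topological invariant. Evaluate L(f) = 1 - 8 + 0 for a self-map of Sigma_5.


L(f) = tr(f_0*) - tr(f_1*) + tr(f_2*).
= 1 - (8) + (0)
= -7

-7


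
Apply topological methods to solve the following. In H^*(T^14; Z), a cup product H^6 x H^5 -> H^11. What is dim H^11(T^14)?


Cup product: H^p x H^q -> H^{p+q}; here p+q = 6+5 = 11.
rank H^k(T^n) = C(n,k).
C(14,11) = 364

364


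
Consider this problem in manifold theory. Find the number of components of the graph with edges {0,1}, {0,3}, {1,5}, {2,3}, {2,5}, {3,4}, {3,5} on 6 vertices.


Run DFS/union-find over 6 vertices.
V = 6, E = 7.
Number of components = 1

1


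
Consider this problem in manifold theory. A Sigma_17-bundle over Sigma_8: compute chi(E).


For a fiber bundle F -> E -> B (with CW structure): chi(E) = chi(B) * chi(F).
chi(Sigma_8) = -14, chi(Sigma_17) = -32.
chi(E) = (-14) * (-32) = 448

448


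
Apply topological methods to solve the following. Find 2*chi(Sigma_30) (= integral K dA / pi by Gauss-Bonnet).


Gauss-Bonnet: integral K dA = 2*pi*chi(M).
chi(Sigma_30) = 2 - 2*30 = -58.
(integral K dA)/pi = 2*chi = 2*(-58) = -116

-116


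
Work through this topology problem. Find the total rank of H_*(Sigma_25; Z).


For Sigma_25: b_0 = 1, b_1 = 2g = 50, b_2 = 1.
Total = 1 + 50 + 1 = 52

52


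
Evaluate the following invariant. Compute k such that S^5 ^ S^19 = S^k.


S^m ^ S^n = S^{m+n}.
k = 5 + 19 = 24

24


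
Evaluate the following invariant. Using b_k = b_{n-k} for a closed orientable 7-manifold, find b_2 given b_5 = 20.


Poincare duality for closed orientable n-manifolds: b_k = b_{n-k}.
Here n = 7, so b_2 = b_5 = 20

20


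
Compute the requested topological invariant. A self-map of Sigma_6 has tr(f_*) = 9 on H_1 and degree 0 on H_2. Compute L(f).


L(f) = tr(f_0*) - tr(f_1*) + tr(f_2*).
= 1 - (9) + (0)
= -8

-8


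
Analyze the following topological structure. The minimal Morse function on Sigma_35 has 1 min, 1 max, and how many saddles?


A perfect Morse function has m_k = b_k.
For Sigma_35: b_0=1, b_1=2g=70, b_2=1.
Saddles m_1 = 2g = 70

70


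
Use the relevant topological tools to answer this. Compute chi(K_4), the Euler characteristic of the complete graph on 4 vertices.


K_4: V = 4, E = C(4,2) = 6.
chi = V - E = 4 - 6 = -2

-2


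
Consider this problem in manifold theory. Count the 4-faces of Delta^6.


Delta^6 has 6+1 vertices. A 4-face is a choice of 4+1 vertices.
f_4 = C(6+1, 4+1) = C(7,5) = 21

21


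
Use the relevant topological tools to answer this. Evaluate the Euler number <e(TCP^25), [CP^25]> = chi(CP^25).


For any closed oriented manifold, <e(TM),[M]> = chi(M).
chi(CP^25) = 25+1 = 26

26


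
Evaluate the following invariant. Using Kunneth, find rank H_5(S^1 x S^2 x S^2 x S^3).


Each S^d has Poincare polynomial 1 + t^d.
The product S^1 x S^2 x S^2 x S^3 has Poincare polynomial prod(1+t^d_i).
Expanding: b_0=1, b_1=1, b_2=2, b_3=3, b_4=2, b_5=3, b_6=2, b_7=1, b_8=1.
b_5 = 3

3


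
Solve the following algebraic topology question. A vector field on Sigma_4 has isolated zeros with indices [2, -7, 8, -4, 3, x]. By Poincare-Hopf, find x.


Poincare-Hopf: sum of indices = chi(M).
chi(Sigma_4) = 2 - 2*4 = -6.
Sum of known indices = 2.
x = chi - (sum known) = -6 - (2) = -8

-8


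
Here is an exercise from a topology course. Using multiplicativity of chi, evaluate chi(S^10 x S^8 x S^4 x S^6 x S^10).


chi is multiplicative: chi(X x Y) = chi(X) chi(Y).
Each even-dim sphere has chi = 2. There are 5 factors.
chi = 2^5 = 32

32


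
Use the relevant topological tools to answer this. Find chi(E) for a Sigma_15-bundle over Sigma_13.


For a fiber bundle F -> E -> B (with CW structure): chi(E) = chi(B) * chi(F).
chi(Sigma_13) = -24, chi(Sigma_15) = -28.
chi(E) = (-24) * (-28) = 672

672


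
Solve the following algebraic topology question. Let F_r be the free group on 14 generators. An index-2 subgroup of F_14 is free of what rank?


Nielsen-Schreier: an index-n subgroup of F_r is free of rank 1 + n(r-1).
Equivalently: chi(cover) = n*chi(base); chi(vee_r S^1) = 1 - 14 = -13.
chi(E) = 2*(-13) = -26; rank = 1 - chi(E) = 1 - (-26) = 27.
rank = 1 + 2*(14-1) = 1 + 26 = 27

27


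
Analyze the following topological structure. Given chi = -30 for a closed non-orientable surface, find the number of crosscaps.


chi = 2 - k for closed non-orientable surfaces with k crosscaps.
-30 = 2 - k
k = 2 - (-30) = 32

32


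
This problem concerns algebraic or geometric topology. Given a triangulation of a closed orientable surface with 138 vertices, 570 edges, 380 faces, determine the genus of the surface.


chi = V - E + F = 138 - 570 + 380 = -52
For orientable closed surface: chi = 2 - 2g, so g = (2 - chi)/2.
g = (2 - (-52)) / 2 = 54 / 2 = 27

27


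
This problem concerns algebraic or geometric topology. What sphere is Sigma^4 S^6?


Each suspension raises dimension by 1: Sigma S^n = S^{n+1}.
Sigma^4 S^6 = S^{6+4} = S^10

10


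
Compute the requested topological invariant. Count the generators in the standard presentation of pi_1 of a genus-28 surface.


Standard presentation: pi_1(Sigma_g) = <a_1,b_1,...,a_g,b_g | [a_1,b_1]...[a_g,b_g] = 1>.
Number of generators = 2g = 2*28 = 56

56


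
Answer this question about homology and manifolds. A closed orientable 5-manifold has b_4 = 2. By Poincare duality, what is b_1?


Poincare duality for closed orientable n-manifolds: b_k = b_{n-k}.
Here n = 5, so b_1 = b_4 = 2

2


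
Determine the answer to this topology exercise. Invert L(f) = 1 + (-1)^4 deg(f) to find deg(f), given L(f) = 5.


L(f) = 1 + (-1)^4 deg(f) on S^4.
5 = 1 + (-1)^4 * deg(f)
(-1)^4 * deg(f) = 4
deg(f) = 4

4


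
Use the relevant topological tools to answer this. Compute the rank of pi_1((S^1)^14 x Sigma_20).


pi_1(A x B) = pi_1(A) x pi_1(B); rank of abelianization = b_1.
b_1(T^14) = 14, b_1(Sigma_20) = 2*20 = 40.
b_1(product) = 14 + 40 = 54

54


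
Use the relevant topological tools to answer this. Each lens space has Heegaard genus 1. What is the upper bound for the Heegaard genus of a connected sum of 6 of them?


Heegaard genus satisfies g(A#B) <= g(A) + g(B).
Each lens space has g = 1.
Upper bound: 6 * 1 = 6

6


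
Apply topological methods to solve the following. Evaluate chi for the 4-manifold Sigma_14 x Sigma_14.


chi(Sigma_14) = 2 - 2*14 = -26
chi(Sigma_14) = 2 - 2*14 = -26
chi(product) = (-26) * (-26) = 676

676


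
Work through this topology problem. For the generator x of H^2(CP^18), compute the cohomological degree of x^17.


|x| = 2 in H^*(CP^n).
|x^17| = 17 * |x| = 17 * 2 = 34

34


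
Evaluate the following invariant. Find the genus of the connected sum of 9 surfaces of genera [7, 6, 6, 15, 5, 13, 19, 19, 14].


Genus is additive under connected sum of orientable surfaces.
g = 7 + 6 + 6 + 15 + 5 + 13 + 19 + 19 + 14 = 104

104


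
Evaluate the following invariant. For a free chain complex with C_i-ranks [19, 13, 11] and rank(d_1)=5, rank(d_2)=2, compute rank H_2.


rank H_k = rank(ker d_k) - rank(im d_{k+1}).
rank(ker d_2) = rank(C_2) - rank(d_2) = 11 - 2 = 9.
rank(im d_{2+1}) = 0.
rank H_2 = 9 - 0 = 9

9


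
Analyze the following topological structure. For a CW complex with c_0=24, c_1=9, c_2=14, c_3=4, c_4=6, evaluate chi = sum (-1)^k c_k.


chi = sum_k (-1)^k c_k.
= (-1)^0*24 + (-1)^1*9 + (-1)^2*14 + (-1)^3*4 + (-1)^4*6
= (24) + (-9) + (14) + (-4) + (6)
= 31

31


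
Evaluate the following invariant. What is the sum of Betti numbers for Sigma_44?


For Sigma_44: b_0 = 1, b_1 = 2g = 88, b_2 = 1.
Total = 1 + 88 + 1 = 90

90


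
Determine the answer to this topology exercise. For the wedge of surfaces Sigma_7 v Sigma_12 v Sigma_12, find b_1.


For a wedge X v Y: reduced H_k(X v Y) = H_k(X) + H_k(Y).
Each Sigma_g contributes b_1 = 2g.
b_1 = 14 + 24 + 24 = 62

62


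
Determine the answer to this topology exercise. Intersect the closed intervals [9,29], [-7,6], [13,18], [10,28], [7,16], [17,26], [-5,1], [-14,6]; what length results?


Intersection = [max(a_i), min(b_i)] = [17, 1].
Since 17 > 1, the intersection is empty.
Length = 0

0


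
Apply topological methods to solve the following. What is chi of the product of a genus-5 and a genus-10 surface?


chi(Sigma_5) = 2 - 2*5 = -8
chi(Sigma_10) = 2 - 2*10 = -18
chi(product) = (-8) * (-18) = 144

144


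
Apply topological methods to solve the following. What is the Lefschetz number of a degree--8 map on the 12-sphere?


On S^12: L(f) = tr(f_0*) + (-1)^12 tr(f_12*) = 1 + (-1)^12 * deg(f).
L(f) = 1 + (-1)^12 * -8 = 1 + -8 = -7

-7


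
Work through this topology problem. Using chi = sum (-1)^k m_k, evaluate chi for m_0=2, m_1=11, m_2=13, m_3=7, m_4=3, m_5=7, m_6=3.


Morse theory: chi(M) = sum_k (-1)^k m_k where m_k = #(index-k critical points).
= (2) + (-11) + (13) + (-7) + (3) + (-7) + (3) = -4

-4


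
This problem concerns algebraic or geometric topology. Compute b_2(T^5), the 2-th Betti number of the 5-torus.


By the Kunneth formula, b_k(T^n) = C(n,k).
b_2(T^5) = C(5,2).
C(5,2) = 5!/(2!*3!) = 10

10


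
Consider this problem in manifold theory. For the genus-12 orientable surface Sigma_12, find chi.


For a closed orientable surface of genus g: chi = 2 - 2g.
Here g = 12.
chi = 2 - 2*12 = 2 - 24 = -22

-22


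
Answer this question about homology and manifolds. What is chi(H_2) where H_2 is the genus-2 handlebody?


A genus-g handlebody deformation retracts to a wedge of g circles.
chi(vee_g S^1) = 1 - g.
chi(H_2) = 1 - 2 = -1

-1


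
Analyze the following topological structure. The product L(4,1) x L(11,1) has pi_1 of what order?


pi_1(X x Y) = pi_1(X) x pi_1(Y).
pi_1(L(4,1)) = Z/4, pi_1(L(11,1)) = Z/11.
|Z/4 x Z/11| = 4 * 11 = 44

44


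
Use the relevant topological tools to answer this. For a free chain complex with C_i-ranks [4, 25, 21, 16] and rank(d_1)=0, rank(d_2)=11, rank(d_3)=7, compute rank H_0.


rank H_k = rank(ker d_k) - rank(im d_{k+1}).
rank(ker d_0) = rank(C_0) - rank(d_0) = 4 - 0 = 4.
rank(im d_{0+1}) = 0.
rank H_0 = 4 - 0 = 4

4


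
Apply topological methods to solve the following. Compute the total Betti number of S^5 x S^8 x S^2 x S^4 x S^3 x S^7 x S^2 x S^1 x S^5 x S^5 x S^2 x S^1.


Total Betti number is multiplicative under products.
Each S^d (d>=1) has total Betti number 2.
There are 12 sphere factors.
Total = 2^12 = 4096

4096


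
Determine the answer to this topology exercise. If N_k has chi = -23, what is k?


chi = 2 - k for closed non-orientable surfaces with k crosscaps.
-23 = 2 - k
k = 2 - (-23) = 25

25


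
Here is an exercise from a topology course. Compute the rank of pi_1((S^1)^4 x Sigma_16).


pi_1(A x B) = pi_1(A) x pi_1(B); rank of abelianization = b_1.
b_1(T^4) = 4, b_1(Sigma_16) = 2*16 = 32.
b_1(product) = 4 + 32 = 36

36


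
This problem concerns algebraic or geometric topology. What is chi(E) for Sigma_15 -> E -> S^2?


chi(S^2) = 2 (n even), chi(Sigma_15) = 2 - 2*15 = -28.
chi(E) = 2 * (-28) = -56

-56


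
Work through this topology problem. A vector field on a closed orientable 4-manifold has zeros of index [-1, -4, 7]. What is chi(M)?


Poincare-Hopf: chi(M) = sum of indices of zeros.
chi = (-1) + (-4) + (7) = 2

2


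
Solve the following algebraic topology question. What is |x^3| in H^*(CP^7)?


|x| = 2 in H^*(CP^n).
|x^3| = 3 * |x| = 3 * 2 = 6

6


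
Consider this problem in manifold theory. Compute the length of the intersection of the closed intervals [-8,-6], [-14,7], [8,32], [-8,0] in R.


Intersection = [max(a_i), min(b_i)] = [8, -6].
Since 8 > -6, the intersection is empty.
Length = 0

0


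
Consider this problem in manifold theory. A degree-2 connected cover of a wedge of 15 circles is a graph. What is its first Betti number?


Nielsen-Schreier: an index-n subgroup of F_r is free of rank 1 + n(r-1).
Equivalently: chi(cover) = n*chi(base); chi(vee_r S^1) = 1 - 15 = -14.
chi(E) = 2*(-14) = -28; rank = 1 - chi(E) = 1 - (-28) = 29.
rank = 1 + 2*(15-1) = 1 + 28 = 29

29


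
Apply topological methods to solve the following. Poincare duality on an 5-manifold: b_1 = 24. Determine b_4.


Poincare duality for closed orientable n-manifolds: b_k = b_{n-k}.
Here n = 5, so b_4 = b_1 = 24

24


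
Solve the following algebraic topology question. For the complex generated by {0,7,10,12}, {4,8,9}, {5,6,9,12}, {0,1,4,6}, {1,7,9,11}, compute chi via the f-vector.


Enumerate all faces; f-vector: f_0=11, f_1=27, f_2=17, f_3=4.
chi = sum (-1)^k f_k = -3

-3


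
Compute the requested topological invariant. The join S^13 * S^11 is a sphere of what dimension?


Join of spheres: S^m * S^n = S^{m+n+1}.
dim = 13 + 11 + 1 = 25

25


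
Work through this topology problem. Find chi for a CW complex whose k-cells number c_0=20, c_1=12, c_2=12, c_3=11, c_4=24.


chi = sum_k (-1)^k c_k.
= (-1)^0*20 + (-1)^1*12 + (-1)^2*12 + (-1)^3*11 + (-1)^4*24
= (20) + (-12) + (12) + (-11) + (24)
= 33

33


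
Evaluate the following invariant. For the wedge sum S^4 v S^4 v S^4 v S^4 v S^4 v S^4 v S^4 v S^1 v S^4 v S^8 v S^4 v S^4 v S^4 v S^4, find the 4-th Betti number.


For a wedge of spheres, H_k (k>0) is free on one generator per sphere of dimension k.
Spheres of dimension 4: count = 12.
b_4 = 12

12


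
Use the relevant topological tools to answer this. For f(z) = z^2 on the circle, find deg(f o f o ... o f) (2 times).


deg(f) = 2. Degree is multiplicative: deg(f^2) = (deg f)^2.
deg(f^2) = (2)^2 = 4

4


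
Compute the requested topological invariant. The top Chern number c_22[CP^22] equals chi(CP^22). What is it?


For any closed oriented manifold, <e(TM),[M]> = chi(M).
chi(CP^22) = 22+1 = 23

23


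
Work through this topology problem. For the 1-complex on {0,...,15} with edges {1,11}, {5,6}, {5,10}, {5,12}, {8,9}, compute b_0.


Run DFS/union-find over 16 vertices.
V = 16, E = 5.
Number of components = 11

11


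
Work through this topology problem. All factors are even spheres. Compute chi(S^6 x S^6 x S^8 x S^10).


chi is multiplicative: chi(X x Y) = chi(X) chi(Y).
Each even-dim sphere has chi = 2. There are 4 factors.
chi = 2^4 = 16

16


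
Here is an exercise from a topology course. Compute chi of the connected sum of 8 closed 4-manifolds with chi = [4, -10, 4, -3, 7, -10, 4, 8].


For n-manifolds: chi(A#B) = chi(A) + chi(B) - chi(S^4).
chi(S^4) = 1 + (-1)^4 = 2.
chi(#) = (sum chi_i) - (8-1)*chi(S^4) = 4 - 7*2 = -10

-10


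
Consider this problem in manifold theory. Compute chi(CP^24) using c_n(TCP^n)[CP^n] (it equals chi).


For any closed oriented manifold, <e(TM),[M]> = chi(M).
chi(CP^24) = 24+1 = 25

25


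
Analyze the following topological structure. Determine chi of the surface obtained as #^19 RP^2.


For a non-orientable closed surface with k crosscaps: chi = 2 - k.
Here k = 19.
chi = 2 - 19 = -17

-17


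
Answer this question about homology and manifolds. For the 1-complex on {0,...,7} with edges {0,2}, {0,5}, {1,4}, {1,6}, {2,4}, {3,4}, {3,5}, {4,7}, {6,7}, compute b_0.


Run DFS/union-find over 8 vertices.
V = 8, E = 9.
Number of components = 1

1


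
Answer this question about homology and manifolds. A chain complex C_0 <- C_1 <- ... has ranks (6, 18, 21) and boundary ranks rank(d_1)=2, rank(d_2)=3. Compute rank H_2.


rank H_k = rank(ker d_k) - rank(im d_{k+1}).
rank(ker d_2) = rank(C_2) - rank(d_2) = 21 - 3 = 18.
rank(im d_{2+1}) = 0.
rank H_2 = 18 - 0 = 18

18


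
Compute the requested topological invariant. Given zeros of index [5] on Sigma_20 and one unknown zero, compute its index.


Poincare-Hopf: sum of indices = chi(M).
chi(Sigma_20) = 2 - 2*20 = -38.
Sum of known indices = 5.
x = chi - (sum known) = -38 - (5) = -43

-43


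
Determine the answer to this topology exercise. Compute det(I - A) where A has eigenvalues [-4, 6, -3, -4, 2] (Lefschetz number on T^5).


For a torus self-map: L(f) = det(I - A) where A acts on H_1.
L(f) = (1--4) * (1-6) * (1--3) * (1--4) * (1-2) = 5 * -5 * 4 * 5 * -1 = 500

500


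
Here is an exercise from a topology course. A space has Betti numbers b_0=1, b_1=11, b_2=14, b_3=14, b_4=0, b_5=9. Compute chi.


chi = sum_k (-1)^k b_k.
= (1) + (-11) + (14) + (-14) + (0) + (-9)
= -19

-19
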